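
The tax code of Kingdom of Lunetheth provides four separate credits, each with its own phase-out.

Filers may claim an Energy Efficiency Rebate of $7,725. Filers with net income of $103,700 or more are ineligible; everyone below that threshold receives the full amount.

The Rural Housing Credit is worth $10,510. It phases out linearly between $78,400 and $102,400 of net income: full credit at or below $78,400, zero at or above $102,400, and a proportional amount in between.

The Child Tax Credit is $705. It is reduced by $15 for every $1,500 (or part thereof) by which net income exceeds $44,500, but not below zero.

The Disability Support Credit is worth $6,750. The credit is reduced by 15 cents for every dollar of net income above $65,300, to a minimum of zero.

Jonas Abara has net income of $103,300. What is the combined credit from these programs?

Energy Efficiency Rebate: $103,300 is below the $103,700 cutoff, so the full $7,725 applies.
Rural Housing Credit: $103,300 is at or above $102,400, so the credit is $0.
Child Tax Credit: income exceeds $44,500 by $58,800, which is 40 full-or-partial $1,500 increments; reduction = 40 × $15 = $600, leaving $105.
Disability Support Credit: 15% of the $38,000 excess over $65,300 is $5,700; credit = $6,750 − $5,700 = $1,050.
Total: $7,725 + $0 + $105 + $1,050 = $8,880.

$8,880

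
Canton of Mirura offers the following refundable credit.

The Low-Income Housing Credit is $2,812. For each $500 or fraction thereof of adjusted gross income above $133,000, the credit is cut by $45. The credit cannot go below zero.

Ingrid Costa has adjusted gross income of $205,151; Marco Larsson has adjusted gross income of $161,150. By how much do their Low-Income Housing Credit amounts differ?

$247

Ingrid ($205,151): Low-Income Housing Credit: income exceeds $133,000 by $72,151 → 145 increments × $45 = $6,525 ≥ base, so the credit is $0.
Marco ($161,150): Low-Income Housing Credit: income exceeds $133,000 by $28,150, which is 57 full-or-partial $500 increments; reduction = 57 × $45 = $2,565, leaving $247.
Difference: |$0 − $247| = $247.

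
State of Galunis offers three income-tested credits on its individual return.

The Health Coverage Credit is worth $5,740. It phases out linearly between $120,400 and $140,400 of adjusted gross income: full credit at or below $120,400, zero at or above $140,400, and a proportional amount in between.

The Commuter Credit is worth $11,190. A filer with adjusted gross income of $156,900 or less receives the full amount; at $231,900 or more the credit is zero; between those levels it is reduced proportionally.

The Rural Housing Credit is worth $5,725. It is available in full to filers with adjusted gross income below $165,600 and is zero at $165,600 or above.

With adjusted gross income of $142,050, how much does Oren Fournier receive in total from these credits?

Health Coverage Credit: $142,050 is at or above $140,400, so the credit is $0.
Commuter Credit: $142,050 is at or below the $156,900 threshold, so the full $11,190 applies.
Rural Housing Credit: $142,050 is below the $165,600 cutoff, so the full $5,725 applies.
Total: $0 + $11,190 + $5,725 = $16,915.

$16,915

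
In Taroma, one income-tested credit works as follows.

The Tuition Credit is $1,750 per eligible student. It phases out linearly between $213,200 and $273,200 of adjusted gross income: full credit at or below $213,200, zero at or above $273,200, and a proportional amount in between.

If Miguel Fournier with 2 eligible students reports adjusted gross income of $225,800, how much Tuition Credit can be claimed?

Tuition Credit: base = 2 × $1,750 = $3,500. $225,800 is $12,600 into a $60,000 phase-out range, leaving 47,400/60,000 of the credit: $3,500 × 47,400/60,000 = $2,765.

$2,765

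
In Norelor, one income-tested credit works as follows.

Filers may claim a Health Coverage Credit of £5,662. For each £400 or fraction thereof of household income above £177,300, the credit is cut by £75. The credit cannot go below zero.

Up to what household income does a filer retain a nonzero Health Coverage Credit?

£207,300

After 75 increments the reduction is 75 × £75 = £5,625, leaving £37; one more increment wipes it out. Increment 75 ends at excess 75 × £400 = £30,000, so the highest qualifying income is £177,300 + £30,000 = £207,300.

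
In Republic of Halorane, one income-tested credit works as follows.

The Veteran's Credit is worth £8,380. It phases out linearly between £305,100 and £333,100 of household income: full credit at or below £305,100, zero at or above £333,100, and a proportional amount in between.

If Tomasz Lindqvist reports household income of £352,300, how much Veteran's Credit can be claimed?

£0

Veteran's Credit: £352,300 is at or above £333,100, so the credit is £0.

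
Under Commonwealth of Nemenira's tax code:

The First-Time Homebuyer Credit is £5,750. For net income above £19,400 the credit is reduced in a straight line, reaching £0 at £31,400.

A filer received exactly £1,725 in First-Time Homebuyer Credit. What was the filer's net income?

£27,800

£1,725 is 1,725/5,750 of the full £5,750, so 4,025/5,750 of the £12,000 range has been used: income = £19,400 + £12,000 × 4,025/5,750 = £27,800.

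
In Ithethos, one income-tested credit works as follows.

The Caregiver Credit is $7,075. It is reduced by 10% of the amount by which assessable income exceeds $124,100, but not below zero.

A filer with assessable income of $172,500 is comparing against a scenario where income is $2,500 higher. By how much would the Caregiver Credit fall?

At $172,500 — 10% of the $48,400 excess over $124,100 is $4,840; credit = $7,075 − $4,840 = $2,235.
At $175,000 — 10% of the $50,900 excess over $124,100 is $5,090; credit = $7,075 − $5,090 = $1,985.
Lost: $2,235 − $1,985 = $250.

$250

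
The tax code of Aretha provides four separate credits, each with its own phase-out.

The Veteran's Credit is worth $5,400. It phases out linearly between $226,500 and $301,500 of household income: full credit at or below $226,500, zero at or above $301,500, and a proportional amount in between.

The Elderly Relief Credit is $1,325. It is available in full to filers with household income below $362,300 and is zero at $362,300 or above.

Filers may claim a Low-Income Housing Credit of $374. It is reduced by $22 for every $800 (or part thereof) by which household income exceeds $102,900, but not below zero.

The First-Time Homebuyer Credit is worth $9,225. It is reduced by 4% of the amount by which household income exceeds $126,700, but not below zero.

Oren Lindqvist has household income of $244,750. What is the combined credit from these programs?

Veteran's Credit: $244,750 is $18,250 into a $75,000 phase-out range, leaving 56,750/75,000 of the credit: $5,400 × 56,750/75,000 = $4,086.
Elderly Relief Credit: $244,750 is below the $362,300 cutoff, so the full $1,325 applies.
Low-Income Housing Credit: income exceeds $102,900 by $141,850 → 178 increments × $22 = $3,916 ≥ base, so the credit is $0.
First-Time Homebuyer Credit: 4% of the $118,050 excess over $126,700 is $4,722; credit = $9,225 − $4,722 = $4,503.
Total: $4,086 + $1,325 + $0 + $4,503 = $9,914.

$9,914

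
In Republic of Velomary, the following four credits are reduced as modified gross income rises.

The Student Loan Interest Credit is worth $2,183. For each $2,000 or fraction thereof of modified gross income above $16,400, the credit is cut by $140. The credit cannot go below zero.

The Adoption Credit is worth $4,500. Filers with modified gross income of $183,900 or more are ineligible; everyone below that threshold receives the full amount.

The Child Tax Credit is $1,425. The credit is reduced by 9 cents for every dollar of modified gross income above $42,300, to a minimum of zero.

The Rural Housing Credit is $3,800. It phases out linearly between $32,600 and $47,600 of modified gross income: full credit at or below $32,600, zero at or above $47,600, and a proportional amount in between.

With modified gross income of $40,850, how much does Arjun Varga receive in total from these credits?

Student Loan Interest Credit: income exceeds $16,400 by $24,450, which is 13 full-or-partial $2,000 increments; reduction = 13 × $140 = $1,820, leaving $363.
Adoption Credit: $40,850 is below the $183,900 cutoff, so the full $4,500 applies.
Child Tax Credit: $40,850 is at or below the $42,300 threshold, so the full $1,425 applies.
Rural Housing Credit: $40,850 is $8,250 into a $15,000 phase-out range, leaving 6,750/15,000 of the credit: $3,800 × 6,750/15,000 = $1,710.
Total: $363 + $4,500 + $1,425 + $1,710 = $7,998.

$7,998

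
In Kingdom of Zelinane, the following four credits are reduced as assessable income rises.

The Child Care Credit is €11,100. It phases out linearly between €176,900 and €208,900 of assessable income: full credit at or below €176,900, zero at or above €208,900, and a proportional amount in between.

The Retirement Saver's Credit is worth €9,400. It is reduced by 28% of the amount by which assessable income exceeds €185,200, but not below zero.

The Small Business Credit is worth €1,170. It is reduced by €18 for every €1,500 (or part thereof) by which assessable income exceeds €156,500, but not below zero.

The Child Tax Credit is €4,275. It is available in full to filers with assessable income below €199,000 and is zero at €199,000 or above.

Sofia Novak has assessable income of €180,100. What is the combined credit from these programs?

€24,547

Child Care Credit: €180,100 is €3,200 into a €32,000 phase-out range, leaving 28,800/32,000 of the credit: €11,100 × 28,800/32,000 = €9,990.
Retirement Saver's Credit: €180,100 is at or below the €185,200 threshold, so the full €9,400 applies.
Small Business Credit: income exceeds €156,500 by €23,600, which is 16 full-or-partial €1,500 increments; reduction = 16 × €18 = €288, leaving €882.
Child Tax Credit: €180,100 is below the €199,000 cutoff, so the full €4,275 applies.
Total: €9,990 + €9,400 + €882 + €4,275 = €24,547.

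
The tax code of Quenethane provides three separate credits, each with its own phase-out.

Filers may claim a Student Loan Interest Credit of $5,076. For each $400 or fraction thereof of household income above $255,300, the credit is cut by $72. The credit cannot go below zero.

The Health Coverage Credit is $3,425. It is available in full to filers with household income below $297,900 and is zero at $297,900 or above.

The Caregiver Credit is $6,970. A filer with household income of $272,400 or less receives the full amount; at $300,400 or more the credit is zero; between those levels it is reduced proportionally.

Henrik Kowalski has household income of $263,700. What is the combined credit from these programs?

Student Loan Interest Credit: income exceeds $255,300 by $8,400, which is 21 full-or-partial $400 increments; reduction = 21 × $72 = $1,512, leaving $3,564.
Health Coverage Credit: $263,700 is below the $297,900 cutoff, so the full $3,425 applies.
Caregiver Credit: $263,700 is at or below the $272,400 threshold, so the full $6,970 applies.
Total: $3,564 + $3,425 + $6,970 = $13,959.

$13,959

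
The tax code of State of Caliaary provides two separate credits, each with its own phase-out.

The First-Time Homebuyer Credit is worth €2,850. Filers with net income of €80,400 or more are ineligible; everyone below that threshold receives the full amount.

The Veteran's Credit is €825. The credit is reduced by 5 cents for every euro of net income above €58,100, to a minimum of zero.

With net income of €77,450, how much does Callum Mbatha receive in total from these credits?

€2,850

First-Time Homebuyer Credit: €77,450 is below the €80,400 cutoff, so the full €2,850 applies.
Veteran's Credit: 5% of the €19,350 excess over €58,100 is €967.50 ≥ base, so the credit is €0.
Total: €2,850 + €0 = €2,850.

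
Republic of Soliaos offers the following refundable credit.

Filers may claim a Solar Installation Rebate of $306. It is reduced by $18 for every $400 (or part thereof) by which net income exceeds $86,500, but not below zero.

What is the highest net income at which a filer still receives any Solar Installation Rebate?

After 16 increments the reduction is 16 × $18 = $288, leaving $18; one more increment wipes it out. Increment 16 ends at excess 16 × $400 = $6,400, so the highest qualifying income is $86,500 + $6,400 = $92,900.

$92,900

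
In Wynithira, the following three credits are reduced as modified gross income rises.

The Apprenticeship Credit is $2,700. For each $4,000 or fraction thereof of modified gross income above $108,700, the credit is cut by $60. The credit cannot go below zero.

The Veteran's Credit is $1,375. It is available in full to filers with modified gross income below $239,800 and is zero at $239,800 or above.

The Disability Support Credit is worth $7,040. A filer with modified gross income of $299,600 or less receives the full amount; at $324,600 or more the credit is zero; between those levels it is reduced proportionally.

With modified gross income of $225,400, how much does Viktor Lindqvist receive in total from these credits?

$9,315

Apprenticeship Credit: income exceeds $108,700 by $116,700, which is 30 full-or-partial $4,000 increments; reduction = 30 × $60 = $1,800, leaving $900.
Veteran's Credit: $225,400 is below the $239,800 cutoff, so the full $1,375 applies.
Disability Support Credit: $225,400 is at or below the $299,600 threshold, so the full $7,040 applies.
Total: $900 + $1,375 + $7,040 = $9,315.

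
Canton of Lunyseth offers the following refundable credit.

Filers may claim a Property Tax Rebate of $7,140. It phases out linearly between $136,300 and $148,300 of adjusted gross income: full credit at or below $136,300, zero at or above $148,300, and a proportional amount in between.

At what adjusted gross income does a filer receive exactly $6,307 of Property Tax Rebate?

$6,307 is 6,307/7,140 of the full $7,140, so 833/7,140 of the $12,000 range has been used: income = $136,300 + $12,000 × 833/7,140 = $137,700.

$137,700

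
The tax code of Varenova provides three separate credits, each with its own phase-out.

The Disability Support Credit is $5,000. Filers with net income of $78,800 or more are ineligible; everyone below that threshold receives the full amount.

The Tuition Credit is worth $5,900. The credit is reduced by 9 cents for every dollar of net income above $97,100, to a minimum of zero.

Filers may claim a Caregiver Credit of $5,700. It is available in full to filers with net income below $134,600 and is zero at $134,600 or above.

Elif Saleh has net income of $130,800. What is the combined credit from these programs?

Disability Support Credit: $130,800 meets or exceeds the $78,800 cutoff, so the credit is $0.
Tuition Credit: 9% of the $33,700 excess over $97,100 is $3,033; credit = $5,900 − $3,033 = $2,867.
Caregiver Credit: $130,800 is below the $134,600 cutoff, so the full $5,700 applies.
Total: $0 + $2,867 + $5,700 = $8,567.

$8,567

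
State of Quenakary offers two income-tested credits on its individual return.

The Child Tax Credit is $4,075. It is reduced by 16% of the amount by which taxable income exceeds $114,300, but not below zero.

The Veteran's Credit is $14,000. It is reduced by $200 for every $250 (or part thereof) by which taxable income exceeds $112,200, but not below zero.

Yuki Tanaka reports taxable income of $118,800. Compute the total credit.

$11,955

Child Tax Credit: 16% of the $4,500 excess over $114,300 is $720; credit = $4,075 − $720 = $3,355.
Veteran's Credit: income exceeds $112,200 by $6,600, which is 27 full-or-partial $250 increments; reduction = 27 × $200 = $5,400, leaving $8,600.
Total: $3,355 + $8,600 = $11,955.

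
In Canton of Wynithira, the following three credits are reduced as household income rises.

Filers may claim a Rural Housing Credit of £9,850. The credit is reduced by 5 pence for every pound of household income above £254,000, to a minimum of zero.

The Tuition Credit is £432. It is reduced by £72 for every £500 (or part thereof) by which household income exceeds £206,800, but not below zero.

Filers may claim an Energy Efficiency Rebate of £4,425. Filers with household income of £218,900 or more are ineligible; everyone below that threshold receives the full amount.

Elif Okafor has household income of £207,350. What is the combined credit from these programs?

£14,563

Rural Housing Credit: £207,350 is at or below the £254,000 threshold, so the full £9,850 applies.
Tuition Credit: income exceeds £206,800 by £550, which is 2 full-or-partial £500 increments; reduction = 2 × £72 = £144, leaving £288.
Energy Efficiency Rebate: £207,350 is below the £218,900 cutoff, so the full £4,425 applies.
Total: £9,850 + £288 + £4,425 = £14,563.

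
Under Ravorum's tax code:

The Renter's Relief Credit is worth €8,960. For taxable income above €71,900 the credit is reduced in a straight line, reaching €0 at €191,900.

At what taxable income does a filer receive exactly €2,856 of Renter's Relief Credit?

€2,856 is 2,856/8,960 of the full €8,960, so 6,104/8,960 of the €120,000 range has been used: income = €71,900 + €120,000 × 6,104/8,960 = €153,650.

€153,650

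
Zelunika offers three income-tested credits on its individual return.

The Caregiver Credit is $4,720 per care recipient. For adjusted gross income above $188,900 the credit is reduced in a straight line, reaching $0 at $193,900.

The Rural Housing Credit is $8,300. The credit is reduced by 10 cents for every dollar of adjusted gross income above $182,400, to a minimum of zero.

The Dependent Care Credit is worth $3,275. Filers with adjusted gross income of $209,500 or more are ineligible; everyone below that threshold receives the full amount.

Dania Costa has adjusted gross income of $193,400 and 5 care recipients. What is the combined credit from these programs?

$12,835

Caregiver Credit: base = 5 × $4,720 = $23,600. $193,400 is $4,500 into a $5,000 phase-out range, leaving 500/5,000 of the credit: $23,600 × 500/5,000 = $2,360.
Rural Housing Credit: 10% of the $11,000 excess over $182,400 is $1,100; credit = $8,300 − $1,100 = $7,200.
Dependent Care Credit: $193,400 is below the $209,500 cutoff, so the full $3,275 applies.
Total: $2,360 + $7,200 + $3,275 = $12,835.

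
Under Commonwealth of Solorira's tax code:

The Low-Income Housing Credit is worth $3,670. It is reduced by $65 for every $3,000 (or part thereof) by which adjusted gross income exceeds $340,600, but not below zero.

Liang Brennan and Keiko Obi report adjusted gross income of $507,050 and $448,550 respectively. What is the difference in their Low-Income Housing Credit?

Liang ($507,050): Low-Income Housing Credit: income exceeds $340,600 by $166,450, which is 56 full-or-partial $3,000 increments; reduction = 56 × $65 = $3,640, leaving $30.
Keiko ($448,550): Low-Income Housing Credit: income exceeds $340,600 by $107,950, which is 36 full-or-partial $3,000 increments; reduction = 36 × $65 = $2,340, leaving $1,330.
Difference: |$30 − $1,330| = $1,300.

$1,300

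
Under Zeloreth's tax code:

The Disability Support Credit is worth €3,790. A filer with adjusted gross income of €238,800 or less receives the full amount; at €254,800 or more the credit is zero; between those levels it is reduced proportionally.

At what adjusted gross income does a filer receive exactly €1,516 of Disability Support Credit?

€1,516 is 1,516/3,790 of the full €3,790, so 2,274/3,790 of the €16,000 range has been used: income = €238,800 + €16,000 × 2,274/3,790 = €248,400.

€248,400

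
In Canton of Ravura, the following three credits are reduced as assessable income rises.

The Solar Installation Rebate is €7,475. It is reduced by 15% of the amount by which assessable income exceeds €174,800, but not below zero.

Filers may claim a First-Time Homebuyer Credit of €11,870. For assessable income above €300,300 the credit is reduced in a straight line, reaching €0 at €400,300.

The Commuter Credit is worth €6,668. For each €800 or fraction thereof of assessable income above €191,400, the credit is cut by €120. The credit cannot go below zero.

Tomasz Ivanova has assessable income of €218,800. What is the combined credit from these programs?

Solar Installation Rebate: 15% of the €44,000 excess over €174,800 is €6,600; credit = €7,475 − €6,600 = €875.
First-Time Homebuyer Credit: €218,800 is at or below the €300,300 threshold, so the full €11,870 applies.
Commuter Credit: income exceeds €191,400 by €27,400, which is 35 full-or-partial €800 increments; reduction = 35 × €120 = €4,200, leaving €2,468.
Total: €875 + €11,870 + €2,468 = €15,213.

€15,213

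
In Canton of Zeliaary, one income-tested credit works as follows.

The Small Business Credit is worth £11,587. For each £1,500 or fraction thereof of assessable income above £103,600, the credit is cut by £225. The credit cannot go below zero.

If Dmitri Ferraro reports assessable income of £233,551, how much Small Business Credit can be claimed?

Small Business Credit: income exceeds £103,600 by £129,951 → 87 increments × £225 = £19,575 ≥ base, so the credit is £0.

£0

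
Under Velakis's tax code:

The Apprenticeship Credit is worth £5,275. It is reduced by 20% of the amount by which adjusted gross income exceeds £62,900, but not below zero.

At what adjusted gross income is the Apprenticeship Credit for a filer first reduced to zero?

£89,275

The credit falls by 20% of each pound above £62,900, so it reaches zero when the excess is £5,275 / 20% = £26,375: income = £62,900 + £26,375 = £89,275.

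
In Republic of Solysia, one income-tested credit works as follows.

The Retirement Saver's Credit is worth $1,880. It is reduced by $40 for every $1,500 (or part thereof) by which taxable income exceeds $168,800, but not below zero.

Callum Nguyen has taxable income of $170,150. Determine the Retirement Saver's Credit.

$1,840

Retirement Saver's Credit: income exceeds $168,800 by $1,350, which is 1 full-or-partial $1,500 increment; reduction = 1 × $40 = $40, leaving $1,840.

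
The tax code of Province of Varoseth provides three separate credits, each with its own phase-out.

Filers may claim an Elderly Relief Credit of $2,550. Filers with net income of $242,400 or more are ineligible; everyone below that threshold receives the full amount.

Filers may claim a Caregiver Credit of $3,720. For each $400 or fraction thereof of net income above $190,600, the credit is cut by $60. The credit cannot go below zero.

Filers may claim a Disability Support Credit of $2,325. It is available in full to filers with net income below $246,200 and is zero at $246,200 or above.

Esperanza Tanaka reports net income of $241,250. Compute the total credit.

$4,875

Elderly Relief Credit: $241,250 is below the $242,400 cutoff, so the full $2,550 applies.
Caregiver Credit: income exceeds $190,600 by $50,650 → 127 increments × $60 = $7,620 ≥ base, so the credit is $0.
Disability Support Credit: $241,250 is below the $246,200 cutoff, so the full $2,325 applies.
Total: $2,550 + $0 + $2,325 = $4,875.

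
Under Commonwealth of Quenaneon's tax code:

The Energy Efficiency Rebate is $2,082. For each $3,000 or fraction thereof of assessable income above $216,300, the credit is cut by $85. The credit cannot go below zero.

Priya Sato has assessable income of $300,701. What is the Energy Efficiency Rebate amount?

$0

Energy Efficiency Rebate: income exceeds $216,300 by $84,401 → 29 increments × $85 = $2,465 ≥ base, so the credit is $0.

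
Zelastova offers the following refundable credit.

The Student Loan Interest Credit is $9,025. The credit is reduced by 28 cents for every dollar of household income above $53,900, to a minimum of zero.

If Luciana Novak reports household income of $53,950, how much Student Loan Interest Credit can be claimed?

$9,011

Student Loan Interest Credit: 28% of the $50 excess over $53,900 is $14; credit = $9,025 − $14 = $9,011.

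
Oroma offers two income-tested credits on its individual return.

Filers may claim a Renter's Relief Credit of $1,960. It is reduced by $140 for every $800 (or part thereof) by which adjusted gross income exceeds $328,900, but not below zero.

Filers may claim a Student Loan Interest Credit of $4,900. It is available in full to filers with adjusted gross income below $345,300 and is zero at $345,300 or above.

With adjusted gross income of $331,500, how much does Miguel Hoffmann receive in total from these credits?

Renter's Relief Credit: income exceeds $328,900 by $2,600, which is 4 full-or-partial $800 increments; reduction = 4 × $140 = $560, leaving $1,400.
Student Loan Interest Credit: $331,500 is below the $345,300 cutoff, so the full $4,900 applies.
Total: $1,400 + $4,900 = $6,300.

$6,300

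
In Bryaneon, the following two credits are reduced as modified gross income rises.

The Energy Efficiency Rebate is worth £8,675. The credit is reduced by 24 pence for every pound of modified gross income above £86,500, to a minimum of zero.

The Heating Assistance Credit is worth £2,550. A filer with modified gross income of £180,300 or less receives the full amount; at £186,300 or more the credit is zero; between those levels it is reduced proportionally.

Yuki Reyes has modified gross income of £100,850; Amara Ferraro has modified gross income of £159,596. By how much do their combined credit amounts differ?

£5,231

Yuki (£100,850): Energy Efficiency Rebate: 24% of the £14,350 excess over £86,500 is £3,444; credit = £8,675 − £3,444 = £5,231. Heating Assistance Credit: £100,850 is at or below the £180,300 threshold, so the full £2,550 applies. total £5,231 + £2,550 = £7,781
Amara (£159,596): Energy Efficiency Rebate: 24% of the £73,096 excess over £86,500 is £17,543.04 ≥ base, so the credit is £0. Heating Assistance Credit: £159,596 is at or below the £180,300 threshold, so the full £2,550 applies. total £0 + £2,550 = £2,550
Difference: |£7,781 − £2,550| = £5,231.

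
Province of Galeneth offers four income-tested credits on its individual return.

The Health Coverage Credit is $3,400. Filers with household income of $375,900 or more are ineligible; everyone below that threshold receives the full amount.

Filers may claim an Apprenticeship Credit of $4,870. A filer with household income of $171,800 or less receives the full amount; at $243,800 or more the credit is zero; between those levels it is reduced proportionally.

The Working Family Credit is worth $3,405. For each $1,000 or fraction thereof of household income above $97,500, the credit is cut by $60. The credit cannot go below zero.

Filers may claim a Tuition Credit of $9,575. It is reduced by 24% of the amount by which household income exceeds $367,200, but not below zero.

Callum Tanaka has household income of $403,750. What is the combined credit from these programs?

$803

Health Coverage Credit: $403,750 meets or exceeds the $375,900 cutoff, so the credit is $0.
Apprenticeship Credit: $403,750 is at or above $243,800, so the credit is $0.
Working Family Credit: income exceeds $97,500 by $306,250 → 307 increments × $60 = $18,420 ≥ base, so the credit is $0.
Tuition Credit: 24% of the $36,550 excess over $367,200 is $8,772; credit = $9,575 − $8,772 = $803.
Total: $0 + $0 + $0 + $803 = $803.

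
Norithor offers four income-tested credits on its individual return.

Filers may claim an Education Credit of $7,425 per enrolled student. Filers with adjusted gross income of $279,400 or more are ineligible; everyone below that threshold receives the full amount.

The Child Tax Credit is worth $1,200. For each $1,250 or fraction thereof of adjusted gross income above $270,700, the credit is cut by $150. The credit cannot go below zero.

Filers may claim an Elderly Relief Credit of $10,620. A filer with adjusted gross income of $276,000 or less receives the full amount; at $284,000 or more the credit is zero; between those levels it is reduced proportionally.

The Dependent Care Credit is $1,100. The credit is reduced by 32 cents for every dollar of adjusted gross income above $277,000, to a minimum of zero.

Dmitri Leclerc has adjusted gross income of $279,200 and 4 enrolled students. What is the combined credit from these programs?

$36,618

Education Credit: base = 4 × $7,425 = $29,700. $279,200 is below the $279,400 cutoff, so the full $29,700 applies.
Child Tax Credit: income exceeds $270,700 by $8,500, which is 7 full-or-partial $1,250 increments; reduction = 7 × $150 = $1,050, leaving $150.
Elderly Relief Credit: $279,200 is $3,200 into a $8,000 phase-out range, leaving 4,800/8,000 of the credit: $10,620 × 4,800/8,000 = $6,372.
Dependent Care Credit: 32% of the $2,200 excess over $277,000 is $704; credit = $1,100 − $704 = $396.
Total: $29,700 + $150 + $6,372 + $396 = $36,618.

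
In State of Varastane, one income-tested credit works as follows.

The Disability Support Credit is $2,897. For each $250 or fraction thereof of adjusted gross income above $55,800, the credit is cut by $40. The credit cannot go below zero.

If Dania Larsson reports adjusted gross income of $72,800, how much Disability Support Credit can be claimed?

$177

Disability Support Credit: income exceeds $55,800 by $17,000, which is 68 full-or-partial $250 increments; reduction = 68 × $40 = $2,720, leaving $177.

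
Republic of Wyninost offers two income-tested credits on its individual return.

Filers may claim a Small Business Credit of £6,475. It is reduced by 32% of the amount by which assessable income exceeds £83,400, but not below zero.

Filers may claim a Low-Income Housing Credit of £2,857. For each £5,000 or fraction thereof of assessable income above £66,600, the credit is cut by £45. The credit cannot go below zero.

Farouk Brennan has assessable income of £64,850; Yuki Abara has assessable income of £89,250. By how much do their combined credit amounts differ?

Farouk (£64,850): Small Business Credit: £64,850 is at or below the £83,400 threshold, so the full £6,475 applies. Low-Income Housing Credit: £64,850 is at or below the £66,600 threshold, so the full £2,857 applies. total £6,475 + £2,857 = £9,332
Yuki (£89,250): Small Business Credit: 32% of the £5,850 excess over £83,400 is £1,872; credit = £6,475 − £1,872 = £4,603. Low-Income Housing Credit: income exceeds £66,600 by £22,650, which is 5 full-or-partial £5,000 increments; reduction = 5 × £45 = £225, leaving £2,632. total £4,603 + £2,632 = £7,235
Difference: |£9,332 − £7,235| = £2,097.

£2,097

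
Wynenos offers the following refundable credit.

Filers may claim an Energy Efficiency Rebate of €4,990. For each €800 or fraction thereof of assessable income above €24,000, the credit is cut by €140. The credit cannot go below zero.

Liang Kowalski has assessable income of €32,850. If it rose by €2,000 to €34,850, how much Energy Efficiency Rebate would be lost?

At €32,850 — income exceeds €24,000 by €8,850, which is 12 full-or-partial €800 increments; reduction = 12 × €140 = €1,680, leaving €3,310.
At €34,850 — income exceeds €24,000 by €10,850, which is 14 full-or-partial €800 increments; reduction = 14 × €140 = €1,960, leaving €3,030.
Lost: €3,310 − €3,030 = €280.

€280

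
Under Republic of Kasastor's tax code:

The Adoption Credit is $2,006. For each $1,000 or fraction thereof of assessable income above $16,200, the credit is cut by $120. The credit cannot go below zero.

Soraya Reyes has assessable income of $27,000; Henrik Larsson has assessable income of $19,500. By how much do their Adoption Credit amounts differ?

Soraya ($27,000): Adoption Credit: income exceeds $16,200 by $10,800, which is 11 full-or-partial $1,000 increments; reduction = 11 × $120 = $1,320, leaving $686.
Henrik ($19,500): Adoption Credit: income exceeds $16,200 by $3,300, which is 4 full-or-partial $1,000 increments; reduction = 4 × $120 = $480, leaving $1,526.
Difference: |$686 − $1,526| = $840.

$840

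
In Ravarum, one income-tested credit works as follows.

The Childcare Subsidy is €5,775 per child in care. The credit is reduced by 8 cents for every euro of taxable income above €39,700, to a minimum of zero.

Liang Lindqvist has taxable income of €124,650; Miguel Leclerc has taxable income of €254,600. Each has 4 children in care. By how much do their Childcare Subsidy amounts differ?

Liang (€124,650): Childcare Subsidy: base = 4 × €5,775 = €23,100. 8% of the €84,950 excess over €39,700 is €6,796; credit = €23,100 − €6,796 = €16,304.
Miguel (€254,600): Childcare Subsidy: base = 4 × €5,775 = €23,100. 8% of the €214,900 excess over €39,700 is €17,192; credit = €23,100 − €17,192 = €5,908.
Difference: |€16,304 − €5,908| = €10,396.

€10,396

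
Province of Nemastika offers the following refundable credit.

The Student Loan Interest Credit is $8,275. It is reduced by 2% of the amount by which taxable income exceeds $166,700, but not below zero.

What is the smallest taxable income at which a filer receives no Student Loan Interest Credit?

$580,450

The credit falls by 2% of each dollar above $166,700, so it reaches zero when the excess is $8,275 / 2% = $413,750: income = $166,700 + $413,750 = $580,450.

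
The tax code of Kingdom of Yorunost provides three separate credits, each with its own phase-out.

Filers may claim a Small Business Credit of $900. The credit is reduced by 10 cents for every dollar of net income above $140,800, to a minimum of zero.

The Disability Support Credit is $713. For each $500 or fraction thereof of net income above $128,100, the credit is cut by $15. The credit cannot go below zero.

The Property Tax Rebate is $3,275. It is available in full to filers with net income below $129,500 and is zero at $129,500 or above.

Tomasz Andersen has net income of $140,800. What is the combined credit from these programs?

$1,223

Small Business Credit: $140,800 is at or below the $140,800 threshold, so the full $900 applies.
Disability Support Credit: income exceeds $128,100 by $12,700, which is 26 full-or-partial $500 increments; reduction = 26 × $15 = $390, leaving $323.
Property Tax Rebate: $140,800 meets or exceeds the $129,500 cutoff, so the credit is $0.
Total: $900 + $323 + $0 = $1,223.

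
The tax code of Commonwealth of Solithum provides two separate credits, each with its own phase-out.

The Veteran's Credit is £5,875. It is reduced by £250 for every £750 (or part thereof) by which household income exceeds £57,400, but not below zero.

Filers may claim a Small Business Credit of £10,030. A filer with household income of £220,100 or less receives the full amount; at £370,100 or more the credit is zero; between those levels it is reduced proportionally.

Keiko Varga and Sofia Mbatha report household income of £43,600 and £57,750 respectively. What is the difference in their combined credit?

£250

Keiko (£43,600): Veteran's Credit: £43,600 is at or below the £57,400 threshold, so the full £5,875 applies. Small Business Credit: £43,600 is at or below the £220,100 threshold, so the full £10,030 applies. total £5,875 + £10,030 = £15,905
Sofia (£57,750): Veteran's Credit: income exceeds £57,400 by £350, which is 1 full-or-partial £750 increment; reduction = 1 × £250 = £250, leaving £5,625. Small Business Credit: £57,750 is at or below the £220,100 threshold, so the full £10,030 applies. total £5,625 + £10,030 = £15,655
Difference: |£15,905 − £15,655| = £250.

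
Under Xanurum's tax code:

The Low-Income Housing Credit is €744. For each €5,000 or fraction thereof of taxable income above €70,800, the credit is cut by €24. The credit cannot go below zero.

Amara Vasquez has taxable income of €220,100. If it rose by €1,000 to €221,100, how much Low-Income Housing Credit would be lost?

€24

At €220,100 — income exceeds €70,800 by €149,300, which is 30 full-or-partial €5,000 increments; reduction = 30 × €24 = €720, leaving €24.
At €221,100 — income exceeds €70,800 by €150,300 → 31 increments × €24 = €744 ≥ base, so the credit is €0.
Lost: €24 − €0 = €24.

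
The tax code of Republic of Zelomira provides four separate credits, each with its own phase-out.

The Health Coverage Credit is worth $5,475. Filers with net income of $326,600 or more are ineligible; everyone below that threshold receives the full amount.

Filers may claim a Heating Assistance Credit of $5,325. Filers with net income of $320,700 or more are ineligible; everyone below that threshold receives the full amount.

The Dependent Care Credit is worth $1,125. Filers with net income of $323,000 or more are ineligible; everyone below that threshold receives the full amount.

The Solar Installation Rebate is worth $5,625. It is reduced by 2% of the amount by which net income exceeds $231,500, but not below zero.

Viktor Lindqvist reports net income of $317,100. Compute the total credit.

Health Coverage Credit: $317,100 is below the $326,600 cutoff, so the full $5,475 applies.
Heating Assistance Credit: $317,100 is below the $320,700 cutoff, so the full $5,325 applies.
Dependent Care Credit: $317,100 is below the $323,000 cutoff, so the full $1,125 applies.
Solar Installation Rebate: 2% of the $85,600 excess over $231,500 is $1,712; credit = $5,625 − $1,712 = $3,913.
Total: $5,475 + $5,325 + $1,125 + $3,913 = $15,838.

$15,838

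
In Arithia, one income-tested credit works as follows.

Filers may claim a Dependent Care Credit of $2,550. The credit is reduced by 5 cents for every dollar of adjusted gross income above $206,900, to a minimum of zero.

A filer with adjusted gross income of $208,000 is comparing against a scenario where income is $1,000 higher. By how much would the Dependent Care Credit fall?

$50

At $208,000 — 5% of the $1,100 excess over $206,900 is $55; credit = $2,550 − $55 = $2,495.
At $209,000 — 5% of the $2,100 excess over $206,900 is $105; credit = $2,550 − $105 = $2,445.
Lost: $2,495 − $2,445 = $50.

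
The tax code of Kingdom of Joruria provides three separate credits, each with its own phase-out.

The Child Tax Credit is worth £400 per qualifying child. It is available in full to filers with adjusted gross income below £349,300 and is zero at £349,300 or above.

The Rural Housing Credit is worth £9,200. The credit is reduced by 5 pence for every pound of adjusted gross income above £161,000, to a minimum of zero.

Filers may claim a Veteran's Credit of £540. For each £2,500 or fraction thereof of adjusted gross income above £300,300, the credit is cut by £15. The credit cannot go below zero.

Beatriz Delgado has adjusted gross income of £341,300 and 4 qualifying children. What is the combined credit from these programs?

Child Tax Credit: base = 4 × £400 = £1,600. £341,300 is below the £349,300 cutoff, so the full £1,600 applies.
Rural Housing Credit: 5% of the £180,300 excess over £161,000 is £9,015; credit = £9,200 − £9,015 = £185.
Veteran's Credit: income exceeds £300,300 by £41,000, which is 17 full-or-partial £2,500 increments; reduction = 17 × £15 = £255, leaving £285.
Total: £1,600 + £185 + £285 = £2,070.

£2,070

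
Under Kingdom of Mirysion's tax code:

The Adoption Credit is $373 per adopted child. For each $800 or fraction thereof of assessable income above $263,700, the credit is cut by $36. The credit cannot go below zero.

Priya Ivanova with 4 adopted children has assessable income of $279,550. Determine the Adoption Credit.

Adoption Credit: base = 4 × $373 = $1,492. income exceeds $263,700 by $15,850, which is 20 full-or-partial $800 increments; reduction = 20 × $36 = $720, leaving $772.

$772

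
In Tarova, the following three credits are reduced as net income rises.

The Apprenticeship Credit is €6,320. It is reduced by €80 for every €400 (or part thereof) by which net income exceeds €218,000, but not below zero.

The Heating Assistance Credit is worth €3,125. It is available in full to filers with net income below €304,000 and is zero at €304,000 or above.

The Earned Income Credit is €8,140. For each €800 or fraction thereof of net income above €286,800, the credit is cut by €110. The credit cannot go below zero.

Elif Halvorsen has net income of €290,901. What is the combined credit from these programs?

Apprenticeship Credit: income exceeds €218,000 by €72,901 → 183 increments × €80 = €14,640 ≥ base, so the credit is €0.
Heating Assistance Credit: €290,901 is below the €304,000 cutoff, so the full €3,125 applies.
Earned Income Credit: income exceeds €286,800 by €4,101, which is 6 full-or-partial €800 increments; reduction = 6 × €110 = €660, leaving €7,480.
Total: €0 + €3,125 + €7,480 = €10,605.

€10,605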